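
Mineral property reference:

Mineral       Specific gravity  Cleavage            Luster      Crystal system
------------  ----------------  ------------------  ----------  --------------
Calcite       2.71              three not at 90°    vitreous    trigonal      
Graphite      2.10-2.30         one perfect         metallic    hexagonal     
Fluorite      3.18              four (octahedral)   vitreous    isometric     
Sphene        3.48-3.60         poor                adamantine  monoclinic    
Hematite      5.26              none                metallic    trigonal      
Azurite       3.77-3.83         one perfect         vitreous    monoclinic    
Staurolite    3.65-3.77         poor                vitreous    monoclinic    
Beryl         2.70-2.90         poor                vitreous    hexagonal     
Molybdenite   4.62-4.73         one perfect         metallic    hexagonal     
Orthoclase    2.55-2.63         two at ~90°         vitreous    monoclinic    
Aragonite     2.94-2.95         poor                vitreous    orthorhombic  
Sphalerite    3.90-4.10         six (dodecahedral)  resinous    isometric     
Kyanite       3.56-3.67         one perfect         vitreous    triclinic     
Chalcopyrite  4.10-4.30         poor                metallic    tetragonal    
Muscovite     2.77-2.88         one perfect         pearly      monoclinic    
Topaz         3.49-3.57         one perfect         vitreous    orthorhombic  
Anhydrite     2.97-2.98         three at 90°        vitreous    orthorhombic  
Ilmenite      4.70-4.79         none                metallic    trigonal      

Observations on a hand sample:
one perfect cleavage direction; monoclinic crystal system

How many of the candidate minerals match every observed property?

One perfect cleavage direction: narrows the field to Graphite, Azurite, Molybdenite, Kyanite, Muscovite, Topaz.
Monoclinic crystal system: only Azurite, Muscovite remain.
The minerals that satisfy all observations are Azurite, Muscovite.
That is 2 minerals.

2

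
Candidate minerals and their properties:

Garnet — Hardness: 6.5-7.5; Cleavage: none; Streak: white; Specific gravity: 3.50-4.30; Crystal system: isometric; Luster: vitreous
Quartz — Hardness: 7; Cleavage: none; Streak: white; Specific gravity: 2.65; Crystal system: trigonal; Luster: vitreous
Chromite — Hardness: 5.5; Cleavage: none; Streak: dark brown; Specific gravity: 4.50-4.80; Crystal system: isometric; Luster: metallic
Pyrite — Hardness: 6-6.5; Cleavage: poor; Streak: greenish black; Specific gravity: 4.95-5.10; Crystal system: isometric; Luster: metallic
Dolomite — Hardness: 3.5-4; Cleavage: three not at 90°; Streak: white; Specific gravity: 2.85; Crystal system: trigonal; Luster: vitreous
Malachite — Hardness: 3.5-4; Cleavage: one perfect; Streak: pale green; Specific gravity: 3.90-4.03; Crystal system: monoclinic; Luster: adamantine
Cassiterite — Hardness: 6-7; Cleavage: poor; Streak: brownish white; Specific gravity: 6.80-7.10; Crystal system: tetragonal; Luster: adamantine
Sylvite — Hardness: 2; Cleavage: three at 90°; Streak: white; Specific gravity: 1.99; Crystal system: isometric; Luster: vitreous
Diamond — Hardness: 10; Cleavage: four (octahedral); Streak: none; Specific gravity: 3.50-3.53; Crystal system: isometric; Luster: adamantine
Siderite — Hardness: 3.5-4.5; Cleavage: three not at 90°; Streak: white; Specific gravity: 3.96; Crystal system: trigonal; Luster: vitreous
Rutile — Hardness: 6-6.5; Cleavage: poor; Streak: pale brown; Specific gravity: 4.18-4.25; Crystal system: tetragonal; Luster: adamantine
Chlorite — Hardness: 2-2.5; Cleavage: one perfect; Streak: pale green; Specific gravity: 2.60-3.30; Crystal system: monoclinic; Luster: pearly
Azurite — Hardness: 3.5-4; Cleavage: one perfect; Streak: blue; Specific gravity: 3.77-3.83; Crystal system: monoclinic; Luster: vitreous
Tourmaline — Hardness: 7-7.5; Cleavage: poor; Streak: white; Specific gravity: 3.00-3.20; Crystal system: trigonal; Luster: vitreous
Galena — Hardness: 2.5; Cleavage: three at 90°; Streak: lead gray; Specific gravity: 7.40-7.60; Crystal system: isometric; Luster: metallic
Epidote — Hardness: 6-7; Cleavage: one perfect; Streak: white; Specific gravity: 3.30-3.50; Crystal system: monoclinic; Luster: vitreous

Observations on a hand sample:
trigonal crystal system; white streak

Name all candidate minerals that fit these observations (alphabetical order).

Dolomite, Quartz, Siderite, Tourmaline

Trigonal crystal system: Quartz, Dolomite, Siderite, Tourmaline remain.
White streak: all remaining candidates fit.
The minerals that satisfy all observations are Dolomite, Quartz, Siderite, Tourmaline.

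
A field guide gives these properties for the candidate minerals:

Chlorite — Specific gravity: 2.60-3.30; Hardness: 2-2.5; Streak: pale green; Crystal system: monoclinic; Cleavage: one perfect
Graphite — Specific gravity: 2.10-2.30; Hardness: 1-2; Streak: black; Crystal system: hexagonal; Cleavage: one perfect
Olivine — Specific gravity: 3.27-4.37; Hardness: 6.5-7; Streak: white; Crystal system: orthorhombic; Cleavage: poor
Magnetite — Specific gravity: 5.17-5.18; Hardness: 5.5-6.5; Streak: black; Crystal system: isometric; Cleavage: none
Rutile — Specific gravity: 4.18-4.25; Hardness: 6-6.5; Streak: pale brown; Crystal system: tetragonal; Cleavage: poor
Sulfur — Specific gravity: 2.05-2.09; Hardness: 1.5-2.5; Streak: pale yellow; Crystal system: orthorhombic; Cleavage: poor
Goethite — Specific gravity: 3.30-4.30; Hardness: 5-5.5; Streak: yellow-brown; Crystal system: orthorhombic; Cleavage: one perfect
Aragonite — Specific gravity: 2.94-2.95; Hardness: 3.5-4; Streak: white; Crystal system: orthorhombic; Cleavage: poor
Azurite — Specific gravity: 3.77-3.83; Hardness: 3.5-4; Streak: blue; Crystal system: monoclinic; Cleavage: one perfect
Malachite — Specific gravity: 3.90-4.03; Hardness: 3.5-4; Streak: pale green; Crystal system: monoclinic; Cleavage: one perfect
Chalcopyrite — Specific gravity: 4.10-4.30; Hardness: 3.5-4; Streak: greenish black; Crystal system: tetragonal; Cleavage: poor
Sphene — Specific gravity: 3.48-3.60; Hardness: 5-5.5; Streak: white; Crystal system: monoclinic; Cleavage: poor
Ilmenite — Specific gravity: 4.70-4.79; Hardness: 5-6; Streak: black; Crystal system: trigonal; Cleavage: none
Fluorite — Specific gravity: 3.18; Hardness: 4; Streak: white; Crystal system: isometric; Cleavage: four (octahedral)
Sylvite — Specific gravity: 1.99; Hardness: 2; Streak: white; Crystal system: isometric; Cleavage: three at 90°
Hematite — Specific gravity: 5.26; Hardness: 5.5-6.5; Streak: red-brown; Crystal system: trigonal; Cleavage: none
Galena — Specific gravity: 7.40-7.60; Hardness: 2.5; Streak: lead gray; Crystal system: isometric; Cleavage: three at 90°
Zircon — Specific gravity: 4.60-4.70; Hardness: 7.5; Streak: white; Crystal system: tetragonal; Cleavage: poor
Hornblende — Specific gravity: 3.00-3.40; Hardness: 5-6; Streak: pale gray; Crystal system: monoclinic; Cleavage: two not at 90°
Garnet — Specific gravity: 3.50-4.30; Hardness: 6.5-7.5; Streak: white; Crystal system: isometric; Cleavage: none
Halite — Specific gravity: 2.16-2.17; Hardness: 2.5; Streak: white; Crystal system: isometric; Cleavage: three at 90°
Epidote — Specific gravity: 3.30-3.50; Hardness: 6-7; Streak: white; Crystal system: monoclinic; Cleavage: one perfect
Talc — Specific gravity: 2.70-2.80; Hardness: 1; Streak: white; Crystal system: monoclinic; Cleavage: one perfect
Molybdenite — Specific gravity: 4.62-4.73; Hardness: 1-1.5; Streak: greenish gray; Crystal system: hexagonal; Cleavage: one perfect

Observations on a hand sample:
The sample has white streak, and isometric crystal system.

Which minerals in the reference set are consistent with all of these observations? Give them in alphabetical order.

White streak: leaves Olivine, Aragonite, Sphene, Fluorite, Sylvite, Zircon, Garnet, Halite, Epidote, Talc.
Isometric crystal system: Fluorite, Sylvite, Garnet, Halite remain.
Remaining candidates: Fluorite, Garnet, Halite, Sylvite.

Fluorite, Garnet, Halite, Sylvite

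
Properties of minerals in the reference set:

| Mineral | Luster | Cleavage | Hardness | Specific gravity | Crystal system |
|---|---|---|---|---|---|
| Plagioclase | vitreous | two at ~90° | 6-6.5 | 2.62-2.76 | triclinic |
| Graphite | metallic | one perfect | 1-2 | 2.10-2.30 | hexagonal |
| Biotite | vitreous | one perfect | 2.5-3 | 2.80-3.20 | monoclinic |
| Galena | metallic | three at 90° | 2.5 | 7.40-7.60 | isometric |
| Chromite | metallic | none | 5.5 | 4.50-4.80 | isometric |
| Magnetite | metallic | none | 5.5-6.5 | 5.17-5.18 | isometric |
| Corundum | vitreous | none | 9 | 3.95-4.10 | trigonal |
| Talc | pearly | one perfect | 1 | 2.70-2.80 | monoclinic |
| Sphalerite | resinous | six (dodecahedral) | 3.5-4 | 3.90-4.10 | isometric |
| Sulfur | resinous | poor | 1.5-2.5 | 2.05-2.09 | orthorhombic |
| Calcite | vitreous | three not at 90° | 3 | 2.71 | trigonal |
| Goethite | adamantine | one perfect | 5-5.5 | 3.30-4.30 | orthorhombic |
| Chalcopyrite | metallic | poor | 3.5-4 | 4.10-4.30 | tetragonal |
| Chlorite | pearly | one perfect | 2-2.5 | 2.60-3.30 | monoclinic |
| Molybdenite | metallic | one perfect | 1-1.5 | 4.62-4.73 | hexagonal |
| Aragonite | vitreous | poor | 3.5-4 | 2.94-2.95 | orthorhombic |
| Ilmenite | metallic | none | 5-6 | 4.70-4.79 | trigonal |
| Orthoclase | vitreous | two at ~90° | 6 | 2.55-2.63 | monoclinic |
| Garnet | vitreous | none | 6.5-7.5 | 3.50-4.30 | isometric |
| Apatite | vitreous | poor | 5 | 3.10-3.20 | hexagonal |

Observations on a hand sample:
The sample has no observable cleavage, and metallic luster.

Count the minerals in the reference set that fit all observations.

No observable cleavage: leaves Chromite, Magnetite, Corundum, Ilmenite, Garnet.
Metallic luster eliminates Corundum, Garnet.
The minerals that satisfy all observations are Chromite, Ilmenite, Magnetite.
That is 3 minerals.

3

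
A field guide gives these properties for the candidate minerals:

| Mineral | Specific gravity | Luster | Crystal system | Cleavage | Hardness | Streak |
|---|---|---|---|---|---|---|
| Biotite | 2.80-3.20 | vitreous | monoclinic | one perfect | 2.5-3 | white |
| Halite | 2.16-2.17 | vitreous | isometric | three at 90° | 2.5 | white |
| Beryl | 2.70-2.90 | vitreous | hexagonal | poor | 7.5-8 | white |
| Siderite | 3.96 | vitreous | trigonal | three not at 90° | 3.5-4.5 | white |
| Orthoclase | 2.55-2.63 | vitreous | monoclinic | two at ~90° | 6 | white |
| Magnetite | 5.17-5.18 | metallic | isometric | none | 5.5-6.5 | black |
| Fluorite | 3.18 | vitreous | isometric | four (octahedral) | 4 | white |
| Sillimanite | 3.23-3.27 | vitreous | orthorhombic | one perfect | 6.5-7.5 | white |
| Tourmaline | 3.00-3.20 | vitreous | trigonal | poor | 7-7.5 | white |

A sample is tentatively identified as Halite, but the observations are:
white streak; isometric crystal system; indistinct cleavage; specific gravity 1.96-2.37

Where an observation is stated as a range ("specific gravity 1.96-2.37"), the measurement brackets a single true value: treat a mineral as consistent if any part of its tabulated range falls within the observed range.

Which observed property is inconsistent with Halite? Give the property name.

cleavage

White streak: Halite has white streak — within range.
Isometric crystal system: Halite has isometric system — within range.
Indistinct cleavage: Halite has cleavage three at 90° — outside the reference range.
Specific gravity 1.96-2.37: Halite has SG 2.16-2.17 — within range.
The cleavage is the one property that does not fit.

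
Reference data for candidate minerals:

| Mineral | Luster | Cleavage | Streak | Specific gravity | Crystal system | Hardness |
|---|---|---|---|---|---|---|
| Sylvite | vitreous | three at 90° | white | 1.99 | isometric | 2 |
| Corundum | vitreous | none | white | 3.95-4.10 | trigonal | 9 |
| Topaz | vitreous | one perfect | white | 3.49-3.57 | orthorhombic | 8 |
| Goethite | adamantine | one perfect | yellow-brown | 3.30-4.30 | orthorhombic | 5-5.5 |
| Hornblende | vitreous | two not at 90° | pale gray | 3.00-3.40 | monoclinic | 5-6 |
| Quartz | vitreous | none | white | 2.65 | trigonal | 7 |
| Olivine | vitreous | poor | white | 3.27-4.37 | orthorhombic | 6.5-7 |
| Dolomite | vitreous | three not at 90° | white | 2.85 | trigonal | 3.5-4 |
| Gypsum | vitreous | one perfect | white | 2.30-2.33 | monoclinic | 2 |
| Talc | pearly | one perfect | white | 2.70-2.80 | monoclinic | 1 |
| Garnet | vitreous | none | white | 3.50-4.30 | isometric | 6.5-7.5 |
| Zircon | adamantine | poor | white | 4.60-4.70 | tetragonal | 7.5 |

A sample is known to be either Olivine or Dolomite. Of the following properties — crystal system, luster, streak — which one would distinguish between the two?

Crystal system: Olivine orthorhombic, Dolomite trigonal — different.
Luster: both vitreous — no difference.
Streak: both white — no difference.
Only crystal system differs between Olivine and Dolomite among the listed tests.

crystal system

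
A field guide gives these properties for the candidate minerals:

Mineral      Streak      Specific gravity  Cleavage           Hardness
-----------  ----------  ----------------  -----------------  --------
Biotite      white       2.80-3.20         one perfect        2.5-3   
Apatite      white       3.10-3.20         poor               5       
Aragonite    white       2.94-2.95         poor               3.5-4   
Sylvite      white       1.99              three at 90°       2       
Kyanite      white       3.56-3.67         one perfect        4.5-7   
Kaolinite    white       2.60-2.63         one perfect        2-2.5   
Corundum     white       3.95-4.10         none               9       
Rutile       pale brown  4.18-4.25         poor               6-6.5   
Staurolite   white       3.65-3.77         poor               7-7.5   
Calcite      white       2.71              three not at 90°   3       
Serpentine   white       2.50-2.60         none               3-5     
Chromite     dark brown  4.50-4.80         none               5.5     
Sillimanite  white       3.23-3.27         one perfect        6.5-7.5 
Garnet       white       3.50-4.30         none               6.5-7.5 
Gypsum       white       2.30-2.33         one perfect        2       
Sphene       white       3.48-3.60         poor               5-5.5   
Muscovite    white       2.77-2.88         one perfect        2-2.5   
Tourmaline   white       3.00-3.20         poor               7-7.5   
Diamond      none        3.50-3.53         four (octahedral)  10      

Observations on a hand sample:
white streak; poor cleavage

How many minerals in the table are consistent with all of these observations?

White streak rules out Rutile, Chromite, Diamond.
Poor cleavage — narrows the field to Apatite, Aragonite, Staurolite, Sphene, Tourmaline.
Consistent with every observation: Apatite, Aragonite, Sphene, Staurolite, Tourmaline.
That is 5 minerals.

5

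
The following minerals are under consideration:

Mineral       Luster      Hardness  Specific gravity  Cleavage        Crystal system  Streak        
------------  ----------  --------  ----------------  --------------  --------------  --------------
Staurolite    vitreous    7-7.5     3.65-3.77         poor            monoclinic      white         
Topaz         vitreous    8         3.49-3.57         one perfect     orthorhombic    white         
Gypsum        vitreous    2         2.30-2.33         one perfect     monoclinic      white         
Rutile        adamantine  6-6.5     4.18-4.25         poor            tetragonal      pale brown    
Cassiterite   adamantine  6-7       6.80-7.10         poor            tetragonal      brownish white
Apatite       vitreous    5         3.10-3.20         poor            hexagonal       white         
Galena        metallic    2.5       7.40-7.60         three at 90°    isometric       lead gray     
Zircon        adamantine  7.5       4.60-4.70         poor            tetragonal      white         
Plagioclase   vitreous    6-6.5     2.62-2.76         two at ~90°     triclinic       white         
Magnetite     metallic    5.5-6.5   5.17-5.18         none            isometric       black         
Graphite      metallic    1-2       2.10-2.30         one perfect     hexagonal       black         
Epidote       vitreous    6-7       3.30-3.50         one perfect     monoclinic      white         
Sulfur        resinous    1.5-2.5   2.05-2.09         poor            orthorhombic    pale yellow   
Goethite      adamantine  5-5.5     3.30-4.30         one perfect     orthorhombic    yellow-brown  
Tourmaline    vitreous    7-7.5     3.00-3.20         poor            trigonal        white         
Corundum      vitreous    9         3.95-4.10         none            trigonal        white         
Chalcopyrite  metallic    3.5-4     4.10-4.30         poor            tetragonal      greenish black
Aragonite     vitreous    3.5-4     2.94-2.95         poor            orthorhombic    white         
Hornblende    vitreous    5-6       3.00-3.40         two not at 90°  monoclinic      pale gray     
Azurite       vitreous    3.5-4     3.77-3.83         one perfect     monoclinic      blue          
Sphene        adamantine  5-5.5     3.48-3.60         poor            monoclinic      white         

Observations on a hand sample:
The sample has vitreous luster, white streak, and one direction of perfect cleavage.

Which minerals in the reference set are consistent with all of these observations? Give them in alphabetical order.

Epidote, Gypsum, Topaz

Vitreous luster: narrows the field to Staurolite, Topaz, Gypsum, Apatite, Plagioclase, Epidote, Tourmaline, Corundum, Aragonite, Hornblende, Azurite.
White streak eliminates Hornblende, Azurite.
One direction of perfect cleavage: leaves Topaz, Gypsum, Epidote.
Remaining candidates: Epidote, Gypsum, Topaz.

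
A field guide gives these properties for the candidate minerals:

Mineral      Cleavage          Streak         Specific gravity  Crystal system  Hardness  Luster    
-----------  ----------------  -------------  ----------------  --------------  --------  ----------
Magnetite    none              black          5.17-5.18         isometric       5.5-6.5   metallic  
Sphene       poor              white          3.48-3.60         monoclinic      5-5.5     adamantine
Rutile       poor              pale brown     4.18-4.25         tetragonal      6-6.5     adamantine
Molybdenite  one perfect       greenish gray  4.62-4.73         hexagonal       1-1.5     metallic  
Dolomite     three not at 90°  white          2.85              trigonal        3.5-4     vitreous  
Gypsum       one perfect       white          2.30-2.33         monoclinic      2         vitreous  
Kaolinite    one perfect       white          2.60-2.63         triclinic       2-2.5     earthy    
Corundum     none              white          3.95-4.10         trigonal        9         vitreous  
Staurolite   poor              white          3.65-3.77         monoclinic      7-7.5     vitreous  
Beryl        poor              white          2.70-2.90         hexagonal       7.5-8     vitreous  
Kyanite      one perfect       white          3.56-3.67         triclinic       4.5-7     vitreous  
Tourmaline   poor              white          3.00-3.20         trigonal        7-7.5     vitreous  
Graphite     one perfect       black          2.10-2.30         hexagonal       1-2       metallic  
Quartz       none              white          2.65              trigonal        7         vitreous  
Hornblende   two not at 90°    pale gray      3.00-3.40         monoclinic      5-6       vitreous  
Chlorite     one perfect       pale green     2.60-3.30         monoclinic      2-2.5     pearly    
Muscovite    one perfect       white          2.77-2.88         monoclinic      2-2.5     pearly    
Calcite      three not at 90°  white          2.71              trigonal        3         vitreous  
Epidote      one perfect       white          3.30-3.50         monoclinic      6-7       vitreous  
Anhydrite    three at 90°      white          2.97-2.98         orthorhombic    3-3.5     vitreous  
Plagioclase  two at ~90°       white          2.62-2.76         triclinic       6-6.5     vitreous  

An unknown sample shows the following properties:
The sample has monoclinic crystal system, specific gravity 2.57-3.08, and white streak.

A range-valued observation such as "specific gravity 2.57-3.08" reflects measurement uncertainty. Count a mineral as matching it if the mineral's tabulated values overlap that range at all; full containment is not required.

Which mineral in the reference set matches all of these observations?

Monoclinic crystal system: only Sphene, Gypsum, Staurolite, Hornblende, Chlorite, Muscovite, Epidote remain.
Specific gravity 2.57-3.08: only Hornblende, Chlorite, Muscovite remain.
White streak: only Muscovite remains.
Only Muscovite satisfies all observations.

Muscovite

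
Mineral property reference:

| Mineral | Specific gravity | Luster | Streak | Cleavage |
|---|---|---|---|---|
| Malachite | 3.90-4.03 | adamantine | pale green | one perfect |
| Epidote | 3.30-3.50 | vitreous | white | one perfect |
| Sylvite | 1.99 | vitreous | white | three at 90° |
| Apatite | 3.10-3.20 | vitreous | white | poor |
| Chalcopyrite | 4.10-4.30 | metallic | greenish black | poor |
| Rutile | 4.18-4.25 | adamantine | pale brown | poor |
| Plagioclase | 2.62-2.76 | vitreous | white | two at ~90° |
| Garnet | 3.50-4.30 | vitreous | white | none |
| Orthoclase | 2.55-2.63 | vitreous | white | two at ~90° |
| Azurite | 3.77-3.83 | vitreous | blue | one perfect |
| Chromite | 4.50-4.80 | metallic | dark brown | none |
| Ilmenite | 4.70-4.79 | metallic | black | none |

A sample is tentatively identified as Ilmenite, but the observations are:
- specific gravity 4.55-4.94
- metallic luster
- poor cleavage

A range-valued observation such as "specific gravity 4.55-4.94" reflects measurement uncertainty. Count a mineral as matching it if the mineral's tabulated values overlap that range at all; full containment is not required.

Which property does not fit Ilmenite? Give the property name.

Specific gravity 4.55-4.94: Ilmenite has SG 4.70-4.79 — consistent.
Metallic luster: Ilmenite has metallic luster — consistent.
Poor cleavage: Ilmenite has cleavage none — does not match.
Everything matches except the cleavage.

cleavage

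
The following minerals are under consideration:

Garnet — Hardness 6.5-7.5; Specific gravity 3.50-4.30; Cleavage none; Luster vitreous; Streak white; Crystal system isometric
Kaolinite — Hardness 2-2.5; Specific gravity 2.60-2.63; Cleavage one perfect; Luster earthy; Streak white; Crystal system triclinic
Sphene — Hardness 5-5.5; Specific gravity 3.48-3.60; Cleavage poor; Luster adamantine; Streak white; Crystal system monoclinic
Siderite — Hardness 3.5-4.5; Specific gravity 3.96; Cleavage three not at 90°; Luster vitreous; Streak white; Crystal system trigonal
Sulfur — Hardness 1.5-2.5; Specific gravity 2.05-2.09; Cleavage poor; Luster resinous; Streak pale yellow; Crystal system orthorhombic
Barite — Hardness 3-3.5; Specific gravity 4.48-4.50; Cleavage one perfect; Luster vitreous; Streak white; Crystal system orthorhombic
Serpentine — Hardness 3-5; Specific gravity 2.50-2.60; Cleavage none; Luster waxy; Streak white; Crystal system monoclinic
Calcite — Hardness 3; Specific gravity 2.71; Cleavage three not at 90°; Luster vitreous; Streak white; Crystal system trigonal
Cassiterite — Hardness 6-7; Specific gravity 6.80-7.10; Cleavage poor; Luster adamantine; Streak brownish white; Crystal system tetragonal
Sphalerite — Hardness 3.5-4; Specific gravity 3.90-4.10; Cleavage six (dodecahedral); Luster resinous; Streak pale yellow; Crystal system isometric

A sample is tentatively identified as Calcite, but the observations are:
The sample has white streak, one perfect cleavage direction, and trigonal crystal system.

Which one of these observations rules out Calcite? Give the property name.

White streak: Calcite has white streak — within range.
One perfect cleavage direction: Calcite has cleavage three not at 90° — does not match.
Trigonal crystal system: Calcite has trigonal system — within range.
The cleavage is the one property that does not fit.

cleavage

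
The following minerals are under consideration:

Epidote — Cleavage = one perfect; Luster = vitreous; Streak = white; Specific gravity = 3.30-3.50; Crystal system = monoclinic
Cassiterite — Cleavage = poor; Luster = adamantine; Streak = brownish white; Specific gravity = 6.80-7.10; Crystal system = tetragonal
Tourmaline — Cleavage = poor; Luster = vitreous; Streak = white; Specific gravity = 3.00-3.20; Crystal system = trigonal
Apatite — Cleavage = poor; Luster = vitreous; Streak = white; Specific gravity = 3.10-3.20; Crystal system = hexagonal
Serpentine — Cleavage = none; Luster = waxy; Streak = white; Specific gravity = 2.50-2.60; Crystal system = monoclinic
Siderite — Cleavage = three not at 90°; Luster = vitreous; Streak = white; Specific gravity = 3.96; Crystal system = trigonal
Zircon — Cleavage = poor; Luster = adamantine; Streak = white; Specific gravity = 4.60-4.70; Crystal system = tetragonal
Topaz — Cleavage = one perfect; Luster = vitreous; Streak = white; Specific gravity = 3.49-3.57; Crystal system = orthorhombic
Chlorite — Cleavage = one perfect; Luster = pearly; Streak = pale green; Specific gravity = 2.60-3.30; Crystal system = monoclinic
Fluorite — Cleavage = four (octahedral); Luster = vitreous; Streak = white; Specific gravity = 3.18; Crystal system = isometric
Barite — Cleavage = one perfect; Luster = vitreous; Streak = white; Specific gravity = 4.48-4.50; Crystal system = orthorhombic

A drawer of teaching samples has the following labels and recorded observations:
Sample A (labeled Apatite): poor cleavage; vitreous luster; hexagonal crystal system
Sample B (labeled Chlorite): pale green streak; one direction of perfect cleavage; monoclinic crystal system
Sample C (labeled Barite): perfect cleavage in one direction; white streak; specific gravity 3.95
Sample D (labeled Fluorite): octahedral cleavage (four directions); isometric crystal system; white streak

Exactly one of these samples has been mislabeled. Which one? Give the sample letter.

C

Sample A: all recorded properties match Apatite.
Sample B: all recorded properties match Chlorite.
Sample C: specific gravity 3.95 is outside the reference for Barite (SG 4.48-4.50) — mislabeled.
Sample D: all recorded properties match Fluorite.
Sample C is the mislabeled one.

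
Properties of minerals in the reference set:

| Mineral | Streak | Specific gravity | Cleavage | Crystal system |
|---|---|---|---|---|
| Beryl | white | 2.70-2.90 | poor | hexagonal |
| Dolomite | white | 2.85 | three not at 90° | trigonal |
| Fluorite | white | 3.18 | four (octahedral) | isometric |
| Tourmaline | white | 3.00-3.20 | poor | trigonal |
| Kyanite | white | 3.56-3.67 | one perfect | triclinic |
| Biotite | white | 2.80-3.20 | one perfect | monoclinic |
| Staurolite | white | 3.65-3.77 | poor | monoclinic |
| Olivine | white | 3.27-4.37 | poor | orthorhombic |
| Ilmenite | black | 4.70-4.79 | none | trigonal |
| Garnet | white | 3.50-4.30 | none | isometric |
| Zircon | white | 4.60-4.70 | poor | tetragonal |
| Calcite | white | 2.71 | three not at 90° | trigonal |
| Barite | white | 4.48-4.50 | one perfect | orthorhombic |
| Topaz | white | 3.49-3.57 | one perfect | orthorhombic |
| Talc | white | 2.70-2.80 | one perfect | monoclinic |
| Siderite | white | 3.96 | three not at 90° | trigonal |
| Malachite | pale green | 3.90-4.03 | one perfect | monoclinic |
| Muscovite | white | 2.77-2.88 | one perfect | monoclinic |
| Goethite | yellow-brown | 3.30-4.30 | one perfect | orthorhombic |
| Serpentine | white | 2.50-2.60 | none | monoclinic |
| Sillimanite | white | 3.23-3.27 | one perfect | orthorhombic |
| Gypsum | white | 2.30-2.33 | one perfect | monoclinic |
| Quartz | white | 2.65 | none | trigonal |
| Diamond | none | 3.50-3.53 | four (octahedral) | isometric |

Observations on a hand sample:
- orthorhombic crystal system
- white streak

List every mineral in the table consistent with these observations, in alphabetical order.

Barite, Olivine, Sillimanite, Topaz

Orthorhombic crystal system — leaves Olivine, Barite, Topaz, Goethite, Sillimanite.
White streak is inconsistent with Goethite.
The minerals that satisfy all observations are Barite, Olivine, Sillimanite, Topaz.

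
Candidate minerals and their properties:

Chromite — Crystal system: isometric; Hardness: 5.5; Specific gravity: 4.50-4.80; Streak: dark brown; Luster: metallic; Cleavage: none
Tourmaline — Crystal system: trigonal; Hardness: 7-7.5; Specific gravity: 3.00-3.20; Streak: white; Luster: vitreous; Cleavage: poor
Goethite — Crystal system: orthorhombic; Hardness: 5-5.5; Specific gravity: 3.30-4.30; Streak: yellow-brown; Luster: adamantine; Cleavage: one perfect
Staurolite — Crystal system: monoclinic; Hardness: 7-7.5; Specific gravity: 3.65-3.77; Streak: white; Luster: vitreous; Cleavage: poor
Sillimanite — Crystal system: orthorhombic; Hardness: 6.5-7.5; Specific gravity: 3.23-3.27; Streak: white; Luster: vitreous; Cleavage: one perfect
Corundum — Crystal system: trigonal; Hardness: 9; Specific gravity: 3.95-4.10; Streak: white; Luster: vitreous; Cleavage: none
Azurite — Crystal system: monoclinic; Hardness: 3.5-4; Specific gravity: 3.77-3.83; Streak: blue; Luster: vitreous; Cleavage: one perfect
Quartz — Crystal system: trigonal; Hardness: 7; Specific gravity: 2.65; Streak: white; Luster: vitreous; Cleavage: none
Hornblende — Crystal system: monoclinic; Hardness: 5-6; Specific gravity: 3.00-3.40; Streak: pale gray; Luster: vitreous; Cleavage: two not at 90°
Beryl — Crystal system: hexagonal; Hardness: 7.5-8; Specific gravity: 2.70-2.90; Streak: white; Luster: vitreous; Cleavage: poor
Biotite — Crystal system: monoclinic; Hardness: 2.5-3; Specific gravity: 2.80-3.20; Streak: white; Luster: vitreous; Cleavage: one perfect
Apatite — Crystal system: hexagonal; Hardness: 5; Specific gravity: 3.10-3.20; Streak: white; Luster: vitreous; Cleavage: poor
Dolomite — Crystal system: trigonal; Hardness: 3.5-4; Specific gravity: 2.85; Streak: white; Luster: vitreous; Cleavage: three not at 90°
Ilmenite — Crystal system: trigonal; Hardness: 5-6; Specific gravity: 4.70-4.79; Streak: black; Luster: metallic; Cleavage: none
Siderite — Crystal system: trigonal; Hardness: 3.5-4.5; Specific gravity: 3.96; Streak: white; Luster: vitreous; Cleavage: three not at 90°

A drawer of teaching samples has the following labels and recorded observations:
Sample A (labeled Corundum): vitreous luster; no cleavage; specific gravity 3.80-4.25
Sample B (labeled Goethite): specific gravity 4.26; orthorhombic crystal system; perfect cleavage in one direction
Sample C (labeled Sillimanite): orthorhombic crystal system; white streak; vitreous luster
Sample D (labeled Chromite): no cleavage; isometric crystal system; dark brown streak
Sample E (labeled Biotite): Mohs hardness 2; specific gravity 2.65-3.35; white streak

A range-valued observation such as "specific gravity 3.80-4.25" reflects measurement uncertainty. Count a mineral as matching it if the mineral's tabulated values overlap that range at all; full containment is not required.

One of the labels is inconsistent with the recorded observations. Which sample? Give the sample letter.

Sample A: observations are consistent with Corundum.
Sample B: observations are consistent with Goethite.
Sample C: observations are consistent with Sillimanite.
Sample D: observations are consistent with Chromite.
Sample E: Biotite has hardness 2.5-3, but the record shows Mohs hardness 2 — this label is wrong.
The mislabeled specimen is E.

E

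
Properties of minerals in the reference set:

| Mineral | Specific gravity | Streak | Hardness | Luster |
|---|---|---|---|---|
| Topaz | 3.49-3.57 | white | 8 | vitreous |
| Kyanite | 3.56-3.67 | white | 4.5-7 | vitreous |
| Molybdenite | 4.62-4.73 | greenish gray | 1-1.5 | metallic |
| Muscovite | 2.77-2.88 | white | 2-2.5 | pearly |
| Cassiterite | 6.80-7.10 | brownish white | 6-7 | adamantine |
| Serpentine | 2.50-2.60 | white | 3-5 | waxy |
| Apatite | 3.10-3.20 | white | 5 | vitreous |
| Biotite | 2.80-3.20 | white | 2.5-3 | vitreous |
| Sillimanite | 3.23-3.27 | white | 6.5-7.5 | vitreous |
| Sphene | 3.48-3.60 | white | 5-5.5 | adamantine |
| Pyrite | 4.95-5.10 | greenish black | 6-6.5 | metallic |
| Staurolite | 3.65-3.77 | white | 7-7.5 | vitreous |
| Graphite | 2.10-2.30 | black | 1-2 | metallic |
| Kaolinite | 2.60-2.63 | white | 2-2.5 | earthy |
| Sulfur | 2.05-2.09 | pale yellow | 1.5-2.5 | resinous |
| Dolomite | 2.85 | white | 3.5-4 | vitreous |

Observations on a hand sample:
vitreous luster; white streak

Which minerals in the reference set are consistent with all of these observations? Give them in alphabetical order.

Vitreous luster — Topaz, Kyanite, Apatite, Biotite, Sillimanite, Staurolite, Dolomite remain.
White streak — no further eliminations.
Consistent with every observation: Apatite, Biotite, Dolomite, Kyanite, Sillimanite, Staurolite, Topaz.

Apatite, Biotite, Dolomite, Kyanite, Sillimanite, Staurolite, Topaz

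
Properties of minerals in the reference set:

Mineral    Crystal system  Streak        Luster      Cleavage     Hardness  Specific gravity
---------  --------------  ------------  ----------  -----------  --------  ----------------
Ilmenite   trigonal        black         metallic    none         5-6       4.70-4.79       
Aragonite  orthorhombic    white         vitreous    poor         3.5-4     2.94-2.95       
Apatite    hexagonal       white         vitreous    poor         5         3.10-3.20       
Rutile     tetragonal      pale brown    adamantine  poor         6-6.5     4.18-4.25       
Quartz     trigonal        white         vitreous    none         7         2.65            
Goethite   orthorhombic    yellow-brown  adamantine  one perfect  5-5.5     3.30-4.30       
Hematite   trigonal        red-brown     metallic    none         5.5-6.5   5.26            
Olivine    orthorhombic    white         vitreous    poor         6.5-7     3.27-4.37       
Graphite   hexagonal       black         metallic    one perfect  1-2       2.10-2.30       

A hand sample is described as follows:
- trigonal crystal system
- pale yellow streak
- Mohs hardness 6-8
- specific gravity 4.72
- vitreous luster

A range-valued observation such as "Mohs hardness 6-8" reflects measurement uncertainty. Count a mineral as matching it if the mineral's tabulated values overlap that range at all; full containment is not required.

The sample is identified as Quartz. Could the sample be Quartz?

Trigonal crystal system — consistent with Quartz (trigonal system).
Pale yellow streak — Quartz has white streak; inconsistent.
Mohs hardness 6-8 — consistent with Quartz (hardness 7).
Specific gravity 4.72 — Quartz has SG 2.65; inconsistent.
Vitreous luster — consistent with Quartz (vitreous luster).
2 of the observed properties are inconsistent with Quartz.

Inconsistent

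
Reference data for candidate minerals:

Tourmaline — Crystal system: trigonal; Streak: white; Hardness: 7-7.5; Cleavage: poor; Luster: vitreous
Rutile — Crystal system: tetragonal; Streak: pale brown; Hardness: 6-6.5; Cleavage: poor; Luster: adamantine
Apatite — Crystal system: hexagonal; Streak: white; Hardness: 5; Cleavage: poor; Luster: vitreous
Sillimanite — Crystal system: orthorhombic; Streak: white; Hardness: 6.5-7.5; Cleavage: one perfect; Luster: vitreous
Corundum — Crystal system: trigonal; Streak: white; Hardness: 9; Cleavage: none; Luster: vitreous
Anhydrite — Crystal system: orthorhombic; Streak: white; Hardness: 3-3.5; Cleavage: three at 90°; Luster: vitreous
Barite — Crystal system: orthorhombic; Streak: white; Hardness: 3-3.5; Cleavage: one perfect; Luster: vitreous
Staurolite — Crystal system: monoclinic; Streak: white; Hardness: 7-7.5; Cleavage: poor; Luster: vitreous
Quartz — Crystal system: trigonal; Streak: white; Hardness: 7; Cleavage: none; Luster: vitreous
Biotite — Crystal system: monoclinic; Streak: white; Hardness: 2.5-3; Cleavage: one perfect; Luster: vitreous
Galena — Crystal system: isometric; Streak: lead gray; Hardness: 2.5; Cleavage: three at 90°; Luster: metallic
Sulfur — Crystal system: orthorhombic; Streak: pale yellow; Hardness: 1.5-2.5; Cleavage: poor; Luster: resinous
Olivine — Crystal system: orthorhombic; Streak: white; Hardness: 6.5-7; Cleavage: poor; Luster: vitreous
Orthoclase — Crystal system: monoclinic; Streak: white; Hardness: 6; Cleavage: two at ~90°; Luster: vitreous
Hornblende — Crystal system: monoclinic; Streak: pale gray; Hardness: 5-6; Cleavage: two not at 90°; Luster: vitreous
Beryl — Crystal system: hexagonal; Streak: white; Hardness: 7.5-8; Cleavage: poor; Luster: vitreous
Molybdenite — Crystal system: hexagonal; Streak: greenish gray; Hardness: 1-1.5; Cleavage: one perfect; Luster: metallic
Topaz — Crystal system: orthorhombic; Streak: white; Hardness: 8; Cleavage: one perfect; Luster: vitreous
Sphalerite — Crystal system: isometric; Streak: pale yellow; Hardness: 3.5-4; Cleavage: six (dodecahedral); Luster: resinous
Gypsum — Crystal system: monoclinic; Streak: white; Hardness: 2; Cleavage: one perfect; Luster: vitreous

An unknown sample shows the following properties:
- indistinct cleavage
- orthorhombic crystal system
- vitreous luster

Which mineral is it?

Indistinct cleavage — leaves Tourmaline, Rutile, Apatite, Staurolite, Sulfur, Olivine, Beryl.
Orthorhombic crystal system — only Sulfur, Olivine remain.
Vitreous luster rules out Sulfur.
The only mineral consistent with every observation is Olivine.

Olivine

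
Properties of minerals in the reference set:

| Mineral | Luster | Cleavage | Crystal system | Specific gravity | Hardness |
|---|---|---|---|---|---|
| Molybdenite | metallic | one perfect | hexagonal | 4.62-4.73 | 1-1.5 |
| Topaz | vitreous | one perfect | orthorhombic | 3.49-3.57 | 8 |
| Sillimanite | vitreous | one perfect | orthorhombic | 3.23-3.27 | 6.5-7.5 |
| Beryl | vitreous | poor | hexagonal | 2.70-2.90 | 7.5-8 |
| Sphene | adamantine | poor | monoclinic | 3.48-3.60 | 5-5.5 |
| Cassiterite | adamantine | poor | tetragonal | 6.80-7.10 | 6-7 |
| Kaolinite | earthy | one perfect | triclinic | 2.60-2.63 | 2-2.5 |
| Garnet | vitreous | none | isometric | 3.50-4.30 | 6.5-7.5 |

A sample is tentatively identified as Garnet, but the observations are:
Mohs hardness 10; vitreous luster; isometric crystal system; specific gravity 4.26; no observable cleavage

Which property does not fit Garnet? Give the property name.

hardness

Mohs hardness 10: Garnet has hardness 6.5-7.5 — inconsistent.
Vitreous luster: Garnet has vitreous luster — matches.
Isometric crystal system: Garnet has isometric system — matches.
Specific gravity 4.26: Garnet has SG 3.50-4.30 — matches.
No observable cleavage: Garnet has cleavage none — matches.
The hardness is the one property that does not fit.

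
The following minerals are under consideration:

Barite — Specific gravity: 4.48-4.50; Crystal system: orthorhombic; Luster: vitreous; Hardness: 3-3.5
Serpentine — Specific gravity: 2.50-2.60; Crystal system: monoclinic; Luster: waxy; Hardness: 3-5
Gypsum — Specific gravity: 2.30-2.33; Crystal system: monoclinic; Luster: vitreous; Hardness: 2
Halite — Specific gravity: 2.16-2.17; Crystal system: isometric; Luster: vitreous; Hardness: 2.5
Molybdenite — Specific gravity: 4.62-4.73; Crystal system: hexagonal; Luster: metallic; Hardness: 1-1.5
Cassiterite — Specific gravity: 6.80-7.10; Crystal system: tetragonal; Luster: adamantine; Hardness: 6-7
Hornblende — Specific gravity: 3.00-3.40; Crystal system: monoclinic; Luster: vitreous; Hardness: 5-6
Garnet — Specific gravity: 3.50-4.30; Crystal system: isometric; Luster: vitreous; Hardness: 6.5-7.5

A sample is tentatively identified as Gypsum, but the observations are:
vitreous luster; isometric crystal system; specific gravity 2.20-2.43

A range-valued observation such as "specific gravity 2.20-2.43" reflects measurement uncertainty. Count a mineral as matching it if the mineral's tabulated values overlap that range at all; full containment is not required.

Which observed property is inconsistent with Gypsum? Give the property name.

Vitreous luster: Gypsum has vitreous luster — within range.
Isometric crystal system: Gypsum has monoclinic system — outside the reference range.
Specific gravity 2.20-2.43: Gypsum has SG 2.30-2.33 — within range.
Everything matches except the crystal system.

crystal system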